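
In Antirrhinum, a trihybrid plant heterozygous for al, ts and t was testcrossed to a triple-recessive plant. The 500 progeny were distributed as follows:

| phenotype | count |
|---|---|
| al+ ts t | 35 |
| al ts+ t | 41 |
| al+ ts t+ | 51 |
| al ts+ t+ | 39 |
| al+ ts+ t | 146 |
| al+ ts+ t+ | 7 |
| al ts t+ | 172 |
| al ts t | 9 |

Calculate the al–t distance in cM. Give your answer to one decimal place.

21.6 cM

The two most frequent reciprocal classes, al+ ts+ t and al ts t+, are the parental types, so the F1 was al+ ts+ t / al ts t+.
The two rarest classes, al+ ts+ t+ and al ts t, are the double crossovers. Comparing them with the parentals, only the t allele has switched, so t is the middle locus and the order is ts – t – al.
Crossovers in the t–al interval produce the single-crossover classes al ts+ t and al+ ts t+ (41 + 51 = 92) plus the double crossovers (16).
RF(t–al) = (92 + 16) / 500 = 108/500 = 0.2160 → 21.6 cM.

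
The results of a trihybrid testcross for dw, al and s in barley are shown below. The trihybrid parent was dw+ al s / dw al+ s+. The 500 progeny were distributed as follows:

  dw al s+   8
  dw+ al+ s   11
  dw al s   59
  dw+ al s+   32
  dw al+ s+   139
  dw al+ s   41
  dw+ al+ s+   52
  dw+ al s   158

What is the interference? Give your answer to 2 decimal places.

0.21

The two rarest classes, dw+ al+ s and dw al s+, are the double crossovers. Comparing them with the parentals, only the al allele has switched, so al is the middle locus and the order is dw – al – s.
dw–al: (111 + 19)/500 = 0.2600; al–s: (73 + 19)/500 = 0.1840.
Expected DCO frequency = 0.2600 × 0.1840 ≈ 0.04784; observed = 19/500 ≈ 0.03800.
Coefficient of coincidence = 0.03800/0.04784 ≈ 0.79; interference = 1 − 0.79 = 0.21.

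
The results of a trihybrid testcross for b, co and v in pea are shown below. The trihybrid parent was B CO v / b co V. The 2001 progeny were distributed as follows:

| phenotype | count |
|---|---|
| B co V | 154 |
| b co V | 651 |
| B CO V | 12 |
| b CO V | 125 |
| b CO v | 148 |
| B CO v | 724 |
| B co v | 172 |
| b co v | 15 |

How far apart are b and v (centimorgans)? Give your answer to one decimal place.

The two rarest classes, B CO V and b co v, are the double crossovers. Comparing them with the parentals, only the v allele has switched, so v is the middle locus and the order is co – v – b.
Crossovers in the v–b interval produce the single-crossover classes b CO v and B co V (148 + 154 = 302) plus the double crossovers (27).
RF(v–b) = (302 + 27) / 2001 = 329/2001 = 0.1644 → 16.4 centimorgans.

16.4 centimorgans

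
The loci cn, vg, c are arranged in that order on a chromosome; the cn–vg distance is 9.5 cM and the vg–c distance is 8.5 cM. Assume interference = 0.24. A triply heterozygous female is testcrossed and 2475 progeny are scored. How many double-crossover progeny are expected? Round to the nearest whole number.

15

Map distances give recombination frequencies of 0.095 and 0.085 for the two intervals.
With interference 0.24 (so coincidence = 0.76), expected double-crossover frequency = 0.095 × 0.085 × 0.76 = 0.00614.
Expected number = 0.00614 × 2475 = 15.19 ≈ 15.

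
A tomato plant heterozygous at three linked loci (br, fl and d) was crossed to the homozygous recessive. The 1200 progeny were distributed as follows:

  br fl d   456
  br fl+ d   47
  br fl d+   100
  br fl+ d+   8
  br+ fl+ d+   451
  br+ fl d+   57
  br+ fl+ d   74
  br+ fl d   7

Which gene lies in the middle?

br

The two most frequent reciprocal classes, br+ fl+ d+ and br fl d, are the parental types, so the F1 was br+ fl+ d+ / br fl d.
The two rarest classes, br fl+ d+ and br+ fl d, are the double crossovers. Comparing them with the parentals, only the br allele has switched, so br is the middle locus and the order is d – br – fl.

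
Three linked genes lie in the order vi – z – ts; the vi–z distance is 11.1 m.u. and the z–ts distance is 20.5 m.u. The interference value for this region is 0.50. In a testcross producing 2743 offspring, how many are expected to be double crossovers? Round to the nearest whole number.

31

Map distances give recombination frequencies of 0.111 and 0.205 for the two intervals.
With interference 0.50 (so coincidence = 0.50), expected double-crossover frequency = 0.111 × 0.205 × 0.50 = 0.01138.
Expected number = 0.01138 × 2743 = 31.21 ≈ 31.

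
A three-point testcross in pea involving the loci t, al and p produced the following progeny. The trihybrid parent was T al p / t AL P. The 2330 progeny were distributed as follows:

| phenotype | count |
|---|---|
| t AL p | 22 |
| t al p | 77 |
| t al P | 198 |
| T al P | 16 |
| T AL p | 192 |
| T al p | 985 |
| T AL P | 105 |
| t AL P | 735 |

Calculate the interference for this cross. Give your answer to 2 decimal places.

0.06

The two rarest classes, T al P and t AL p, are the double crossovers. Comparing them with the parentals, only the p allele has switched, so p is the middle locus and the order is al – p – t.
al–p: (390 + 38)/2330 = 0.1837; p–t: (182 + 38)/2330 = 0.0944.
Expected DCO frequency = 0.1837 × 0.0944 ≈ 0.01734; observed = 38/2330 ≈ 0.01631.
Coefficient of coincidence = 0.01631/0.01734 ≈ 0.94; interference = 1 − 0.94 = 0.06.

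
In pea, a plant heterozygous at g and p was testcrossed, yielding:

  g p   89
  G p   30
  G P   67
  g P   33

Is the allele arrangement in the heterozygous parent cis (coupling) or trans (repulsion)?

The two most frequent classes are G P (67) and g p (89); these are the parental (non-recombinant) types.
So the F1 carried G P on one chromosome and g p on the other — the recessive alleles are on the same chromosome (cis / coupling).

cis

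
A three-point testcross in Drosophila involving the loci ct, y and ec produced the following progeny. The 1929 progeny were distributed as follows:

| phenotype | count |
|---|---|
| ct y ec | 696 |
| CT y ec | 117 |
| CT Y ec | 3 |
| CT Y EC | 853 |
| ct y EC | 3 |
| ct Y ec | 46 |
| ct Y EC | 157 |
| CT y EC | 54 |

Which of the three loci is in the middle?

ec

The two most frequent reciprocal classes, ct y ec and CT Y EC, are the parental types, so the F1 was ct y ec / CT Y EC.
The two rarest classes, ct y EC and CT Y ec, are the double crossovers. Comparing them with the parentals, only the ec allele has switched, so ec is the middle locus and the order is y – ec – ct.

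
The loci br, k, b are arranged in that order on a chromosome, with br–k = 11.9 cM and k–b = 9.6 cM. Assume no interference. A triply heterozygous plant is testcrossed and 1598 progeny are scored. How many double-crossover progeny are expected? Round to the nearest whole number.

Map distances give recombination frequencies of 0.119 and 0.096 for the two intervals.
With no interference, expected double-crossover frequency = 0.119 × 0.096 = 0.01142.
Expected number = 0.01142 × 1598 = 18.26 ≈ 18.

18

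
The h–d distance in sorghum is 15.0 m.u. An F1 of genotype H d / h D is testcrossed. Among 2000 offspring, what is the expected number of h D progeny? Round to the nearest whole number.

A map distance of 15.0 m.u. corresponds to a recombination frequency of 0.150.
The F1 is H d / h D, so h D is a parental gamete class with expected frequency (1 − r)/2 = 0.850/2 = 0.4250.
Expected number = 0.4250 × 2000 = 850.00 ≈ 850.

850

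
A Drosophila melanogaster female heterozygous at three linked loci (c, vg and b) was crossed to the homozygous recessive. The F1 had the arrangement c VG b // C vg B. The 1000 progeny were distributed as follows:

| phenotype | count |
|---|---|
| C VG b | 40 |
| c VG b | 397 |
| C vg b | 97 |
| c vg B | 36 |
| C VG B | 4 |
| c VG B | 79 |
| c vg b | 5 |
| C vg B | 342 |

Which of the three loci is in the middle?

vg

The two rarest classes, c vg b and C VG B, are the double crossovers. Comparing them with the parentals, only the vg allele has switched, so vg is the middle locus and the order is b – vg – c.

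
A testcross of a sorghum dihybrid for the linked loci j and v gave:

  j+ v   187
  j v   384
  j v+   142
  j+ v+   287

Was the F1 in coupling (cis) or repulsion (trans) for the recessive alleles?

cis

The two most frequent classes are j+ v+ (287) and j v (384); these are the parental (non-recombinant) types.
So the F1 carried j+ v+ on one chromosome and j v on the other — the recessive alleles are on the same chromosome (cis / coupling).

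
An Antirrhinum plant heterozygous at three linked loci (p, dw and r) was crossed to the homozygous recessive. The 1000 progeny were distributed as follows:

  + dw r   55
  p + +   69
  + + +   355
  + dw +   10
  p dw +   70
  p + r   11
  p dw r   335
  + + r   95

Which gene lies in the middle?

The two most frequent reciprocal classes, + + + and p dw r, are the parental types, so the F1 was + + + / p dw r.
The two rarest classes, + dw + and p + r, are the double crossovers. Comparing them with the parentals, only the dw allele has switched, so dw is the middle locus and the order is p – dw – r.

dw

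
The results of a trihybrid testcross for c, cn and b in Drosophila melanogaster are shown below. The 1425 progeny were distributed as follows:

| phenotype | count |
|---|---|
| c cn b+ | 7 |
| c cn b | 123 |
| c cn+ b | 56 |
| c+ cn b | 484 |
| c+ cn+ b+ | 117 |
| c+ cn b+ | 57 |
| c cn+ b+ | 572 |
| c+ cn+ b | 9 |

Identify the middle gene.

cn

The two most frequent reciprocal classes, c+ cn b and c cn+ b+, are the parental types, so the F1 was c+ cn b / c cn+ b+.
The two rarest classes, c+ cn+ b and c cn b+, are the double crossovers. Comparing them with the parentals, only the cn allele has switched, so cn is the middle locus and the order is c – cn – b.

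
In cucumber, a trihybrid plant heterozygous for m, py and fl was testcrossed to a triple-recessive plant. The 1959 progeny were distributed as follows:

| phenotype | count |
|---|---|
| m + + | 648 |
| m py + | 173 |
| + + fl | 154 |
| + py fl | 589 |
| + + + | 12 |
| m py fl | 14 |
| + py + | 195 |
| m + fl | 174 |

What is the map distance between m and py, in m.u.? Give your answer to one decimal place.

18.0 m.u.

The two most frequent reciprocal classes, + py fl and m + +, are the parental types, so the F1 was + py fl / m + +.
The two rarest classes, m py fl and + + +, are the double crossovers. Comparing them with the parentals, only the m allele has switched, so m is the middle locus and the order is fl – m – py.
Crossovers in the m–py interval produce the single-crossover classes + + fl and m py + (154 + 173 = 327) plus the double crossovers (26).
RF(m–py) = (327 + 26) / 1959 = 353/1959 = 0.1802 → 18.0 m.u.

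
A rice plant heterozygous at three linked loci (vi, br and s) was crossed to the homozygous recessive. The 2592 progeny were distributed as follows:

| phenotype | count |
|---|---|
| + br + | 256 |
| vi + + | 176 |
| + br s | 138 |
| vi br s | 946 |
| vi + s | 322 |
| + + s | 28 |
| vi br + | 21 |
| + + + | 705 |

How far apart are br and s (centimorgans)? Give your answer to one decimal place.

24.2 centimorgans

The two most frequent reciprocal classes, + + + and vi br s, are the parental types, so the F1 was + + + / vi br s.
The two rarest classes, + + s and vi br +, are the double crossovers. Comparing them with the parentals, only the s allele has switched, so s is the middle locus and the order is vi – s – br.
Crossovers in the s–br interval produce the single-crossover classes + br + and vi + s (256 + 322 = 578) plus the double crossovers (49).
RF(s–br) = (578 + 49) / 2592 = 627/2592 = 0.2419 → 24.2 centimorgans.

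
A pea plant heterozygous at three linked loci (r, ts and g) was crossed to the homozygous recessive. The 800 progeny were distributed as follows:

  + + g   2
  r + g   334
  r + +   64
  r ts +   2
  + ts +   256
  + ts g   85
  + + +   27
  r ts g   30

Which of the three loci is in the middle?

r

The two most frequent reciprocal classes, r + g and + ts +, are the parental types, so the F1 was r + g / + ts +.
The two rarest classes, + + g and r ts +, are the double crossovers. Comparing them with the parentals, only the r allele has switched, so r is the middle locus and the order is g – r – ts.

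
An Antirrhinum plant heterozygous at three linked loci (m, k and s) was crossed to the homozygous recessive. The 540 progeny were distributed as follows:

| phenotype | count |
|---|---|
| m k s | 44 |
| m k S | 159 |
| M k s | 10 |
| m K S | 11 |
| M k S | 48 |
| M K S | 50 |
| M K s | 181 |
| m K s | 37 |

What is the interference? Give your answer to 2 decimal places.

The two most frequent reciprocal classes, m k S and M K s, are the parental types, so the F1 was m k S / M K s.
The two rarest classes, m K S and M k s, are the double crossovers. Comparing them with the parentals, only the k allele has switched, so k is the middle locus and the order is m – k – s.
m–k: (85 + 21)/540 = 0.1963; k–s: (94 + 21)/540 = 0.2130.
Expected DCO frequency = 0.1963 × 0.2130 ≈ 0.04181; observed = 21/540 ≈ 0.03889.
Coefficient of coincidence = 0.03889/0.04181 ≈ 0.93; interference = 1 − 0.93 = 0.07.

0.07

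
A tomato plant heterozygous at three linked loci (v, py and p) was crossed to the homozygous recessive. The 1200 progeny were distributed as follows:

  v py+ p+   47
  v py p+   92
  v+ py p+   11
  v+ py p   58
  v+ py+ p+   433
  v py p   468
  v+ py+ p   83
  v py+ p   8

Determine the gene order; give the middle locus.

The two most frequent reciprocal classes, v py p and v+ py+ p+, are the parental types, so the F1 was v py p / v+ py+ p+.
The two rarest classes, v py+ p and v+ py p+, are the double crossovers. Comparing them with the parentals, only the py allele has switched, so py is the middle locus and the order is p – py – v.

py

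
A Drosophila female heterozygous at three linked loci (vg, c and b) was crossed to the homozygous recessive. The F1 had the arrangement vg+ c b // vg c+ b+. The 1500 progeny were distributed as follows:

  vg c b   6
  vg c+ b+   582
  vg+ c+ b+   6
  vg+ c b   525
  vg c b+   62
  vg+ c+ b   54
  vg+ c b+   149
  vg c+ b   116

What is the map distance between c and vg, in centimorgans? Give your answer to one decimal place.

8.5 centimorgans

The two rarest classes, vg c b and vg+ c+ b+, are the double crossovers. Comparing them with the parentals, only the vg allele has switched, so vg is the middle locus and the order is b – vg – c.
Crossovers in the vg–c interval produce the single-crossover classes vg+ c+ b and vg c b+ (54 + 62 = 116) plus the double crossovers (12).
RF(vg–c) = (116 + 12) / 1500 = 128/1500 = 0.0853 → 8.5 centimorgans.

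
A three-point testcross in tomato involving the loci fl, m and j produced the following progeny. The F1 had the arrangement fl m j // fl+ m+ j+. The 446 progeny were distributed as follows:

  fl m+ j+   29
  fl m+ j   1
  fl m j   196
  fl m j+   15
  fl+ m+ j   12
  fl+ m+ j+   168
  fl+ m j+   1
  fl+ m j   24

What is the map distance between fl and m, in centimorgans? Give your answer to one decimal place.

12.3 centimorgans

The two rarest classes, fl m+ j and fl+ m j+, are the double crossovers. Comparing them with the parentals, only the m allele has switched, so m is the middle locus and the order is fl – m – j.
Crossovers in the fl–m interval produce the single-crossover classes fl+ m j and fl m+ j+ (24 + 29 = 53) plus the double crossovers (2).
RF(fl–m) = (53 + 2) / 446 = 55/446 = 0.1233 → 12.3 centimorgans.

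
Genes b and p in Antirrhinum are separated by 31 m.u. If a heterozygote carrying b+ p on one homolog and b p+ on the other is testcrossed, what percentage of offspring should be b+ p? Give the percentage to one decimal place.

34.5%

A map distance of 31 m.u. corresponds to a recombination frequency of 0.310.
The F1 is b+ p / b p+, so b+ p is a parental gamete class with expected frequency (1 − r)/2 = 0.690/2 = 0.3450.
That is 0.3450 = 34.5% of the progeny.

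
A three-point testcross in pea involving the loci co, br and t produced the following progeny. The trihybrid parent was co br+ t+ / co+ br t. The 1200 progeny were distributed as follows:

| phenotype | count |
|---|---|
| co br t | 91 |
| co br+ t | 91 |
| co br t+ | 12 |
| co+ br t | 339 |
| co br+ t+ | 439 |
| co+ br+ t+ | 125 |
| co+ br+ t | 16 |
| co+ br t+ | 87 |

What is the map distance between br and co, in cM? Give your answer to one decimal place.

20.3 cM

The two rarest classes, co br t+ and co+ br+ t, are the double crossovers. Comparing them with the parentals, only the br allele has switched, so br is the middle locus and the order is co – br – t.
Crossovers in the co–br interval produce the single-crossover classes co+ br+ t+ and co br t (125 + 91 = 216) plus the double crossovers (28).
RF(co–br) = (216 + 28) / 1200 = 244/1200 = 0.2033 → 20.3 cM.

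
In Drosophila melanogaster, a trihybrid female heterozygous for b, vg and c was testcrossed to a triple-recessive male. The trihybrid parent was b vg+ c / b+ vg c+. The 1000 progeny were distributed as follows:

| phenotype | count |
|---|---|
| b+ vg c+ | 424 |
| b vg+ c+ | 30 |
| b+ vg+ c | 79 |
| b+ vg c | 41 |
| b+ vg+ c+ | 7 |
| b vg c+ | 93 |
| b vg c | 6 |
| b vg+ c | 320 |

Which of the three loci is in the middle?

The two rarest classes, b vg c and b+ vg+ c+, are the double crossovers. Comparing them with the parentals, only the vg allele has switched, so vg is the middle locus and the order is c – vg – b.

vg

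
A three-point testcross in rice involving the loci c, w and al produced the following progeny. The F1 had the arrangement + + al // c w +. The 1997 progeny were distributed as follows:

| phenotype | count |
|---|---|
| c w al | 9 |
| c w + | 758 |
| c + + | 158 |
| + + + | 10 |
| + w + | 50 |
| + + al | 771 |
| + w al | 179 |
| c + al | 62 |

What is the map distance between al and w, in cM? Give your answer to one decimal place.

17.8 cM

The two rarest classes, + + + and c w al, are the double crossovers. Comparing them with the parentals, only the al allele has switched, so al is the middle locus and the order is c – al – w.
Crossovers in the al–w interval produce the single-crossover classes + w al and c + + (179 + 158 = 337) plus the double crossovers (19).
RF(al–w) = (337 + 19) / 1997 = 356/1997 = 0.1783 → 17.8 cM.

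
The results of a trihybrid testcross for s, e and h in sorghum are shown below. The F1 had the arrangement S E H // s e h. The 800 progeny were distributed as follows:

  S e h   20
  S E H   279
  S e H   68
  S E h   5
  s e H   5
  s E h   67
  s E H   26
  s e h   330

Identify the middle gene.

The two rarest classes, S E h and s e H, are the double crossovers. Comparing them with the parentals, only the h allele has switched, so h is the middle locus and the order is e – h – s.

h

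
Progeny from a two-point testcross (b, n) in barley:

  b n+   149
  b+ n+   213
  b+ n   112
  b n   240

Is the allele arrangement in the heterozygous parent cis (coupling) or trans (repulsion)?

cis

The two most frequent classes are b+ n+ (213) and b n (240); these are the parental (non-recombinant) types.
So the F1 carried b+ n+ on one chromosome and b n on the other — the recessive alleles are on the same chromosome (cis / coupling).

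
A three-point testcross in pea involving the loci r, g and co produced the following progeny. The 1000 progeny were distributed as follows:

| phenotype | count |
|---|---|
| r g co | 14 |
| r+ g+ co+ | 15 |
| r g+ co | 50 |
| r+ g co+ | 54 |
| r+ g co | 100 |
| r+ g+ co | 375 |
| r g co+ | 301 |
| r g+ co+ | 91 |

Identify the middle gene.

The two most frequent reciprocal classes, r+ g+ co and r g co+, are the parental types, so the F1 was r+ g+ co / r g co+.
The two rarest classes, r+ g+ co+ and r g co, are the double crossovers. Comparing them with the parentals, only the co allele has switched, so co is the middle locus and the order is g – co – r.

co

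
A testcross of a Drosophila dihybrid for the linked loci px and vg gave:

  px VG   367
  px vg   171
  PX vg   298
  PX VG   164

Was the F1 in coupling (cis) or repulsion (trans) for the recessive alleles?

trans

The two most frequent classes are PX vg (298) and px VG (367); these are the parental (non-recombinant) types.
So the F1 carried PX vg on one chromosome and px VG on the other — the recessive alleles are on opposite chromosomes (trans / repulsion).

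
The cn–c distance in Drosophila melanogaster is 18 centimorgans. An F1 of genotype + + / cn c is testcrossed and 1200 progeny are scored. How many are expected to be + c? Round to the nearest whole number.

108

A map distance of 18 centimorgans corresponds to a recombination frequency of 0.180.
The F1 is + + / cn c, so + c is a recombinant gamete class with expected frequency r/2 = 0.180/2 = 0.0900.
Expected number = 0.0900 × 1200 = 108.00 ≈ 108.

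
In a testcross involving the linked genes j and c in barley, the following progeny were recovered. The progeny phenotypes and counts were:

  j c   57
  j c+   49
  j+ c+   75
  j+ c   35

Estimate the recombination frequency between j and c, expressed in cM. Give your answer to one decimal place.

The two most frequent classes, j+ c+ (75) and j c (57), are the parental types, so the F1 was j+ c+ / j c.
The recombinant classes are j+ c and j c+: 35 + 49 = 84.
Recombination frequency = 84/216 = 0.3889 ≈ 38.9%, i.e. 38.9 cM.

38.9 cM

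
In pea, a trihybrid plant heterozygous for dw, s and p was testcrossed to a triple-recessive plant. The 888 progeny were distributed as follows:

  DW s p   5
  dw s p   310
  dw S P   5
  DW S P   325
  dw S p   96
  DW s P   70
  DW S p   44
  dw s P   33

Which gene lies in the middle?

The two most frequent reciprocal classes, dw s p and DW S P, are the parental types, so the F1 was dw s p / DW S P.
The two rarest classes, DW s p and dw S P, are the double crossovers. Comparing them with the parentals, only the dw allele has switched, so dw is the middle locus and the order is s – dw – p.

dw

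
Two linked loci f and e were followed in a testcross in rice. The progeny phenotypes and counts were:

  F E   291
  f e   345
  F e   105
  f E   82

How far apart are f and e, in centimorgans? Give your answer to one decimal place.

The two most frequent classes, F E (291) and f e (345), are the parental types, so the F1 was F E / f e.
The recombinant classes are F e and f E: 105 + 82 = 187.
Recombination frequency = 187/823 = 0.2272 ≈ 22.7%, i.e. 22.7 centimorgans.

22.7 centimorgans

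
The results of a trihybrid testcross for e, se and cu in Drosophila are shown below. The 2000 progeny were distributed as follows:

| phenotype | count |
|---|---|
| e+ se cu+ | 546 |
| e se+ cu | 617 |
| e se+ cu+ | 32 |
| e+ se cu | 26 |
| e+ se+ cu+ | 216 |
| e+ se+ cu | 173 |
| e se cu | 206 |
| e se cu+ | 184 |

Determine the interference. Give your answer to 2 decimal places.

0.42

The two most frequent reciprocal classes, e se+ cu and e+ se cu+, are the parental types, so the F1 was e se+ cu / e+ se cu+.
The two rarest classes, e se+ cu+ and e+ se cu, are the double crossovers. Comparing them with the parentals, only the cu allele has switched, so cu is the middle locus and the order is e – cu – se.
e–cu: (357 + 58)/2000 = 0.2075; cu–se: (422 + 58)/2000 = 0.2400.
Expected DCO frequency = 0.2075 × 0.2400 ≈ 0.04980; observed = 58/2000 ≈ 0.02900.
Coefficient of coincidence = 0.02900/0.04980 ≈ 0.58; interference = 1 − 0.58 = 0.42.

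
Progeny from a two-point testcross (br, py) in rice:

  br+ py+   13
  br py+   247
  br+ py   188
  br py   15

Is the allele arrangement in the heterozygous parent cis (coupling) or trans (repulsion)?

trans

The two most frequent classes are br+ py (188) and br py+ (247); these are the parental (non-recombinant) types.
So the F1 carried br+ py on one chromosome and br py+ on the other — the recessive alleles are on opposite chromosomes (trans / repulsion).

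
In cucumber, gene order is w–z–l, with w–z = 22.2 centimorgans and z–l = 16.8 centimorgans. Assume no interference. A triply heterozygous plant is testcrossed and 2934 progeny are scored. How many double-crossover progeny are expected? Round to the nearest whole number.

Map distances give recombination frequencies of 0.222 and 0.168 for the two intervals.
With no interference, expected double-crossover frequency = 0.222 × 0.168 = 0.03730.
Expected number = 0.03730 × 2934 = 109.43 ≈ 109.

109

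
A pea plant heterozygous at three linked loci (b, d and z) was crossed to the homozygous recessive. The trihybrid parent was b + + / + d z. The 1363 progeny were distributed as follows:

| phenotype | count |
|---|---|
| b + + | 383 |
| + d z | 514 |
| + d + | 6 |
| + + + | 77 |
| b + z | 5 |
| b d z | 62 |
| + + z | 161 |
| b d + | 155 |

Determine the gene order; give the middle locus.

z

The two rarest classes, b + z and + d +, are the double crossovers. Comparing them with the parentals, only the z allele has switched, so z is the middle locus and the order is b – z – d.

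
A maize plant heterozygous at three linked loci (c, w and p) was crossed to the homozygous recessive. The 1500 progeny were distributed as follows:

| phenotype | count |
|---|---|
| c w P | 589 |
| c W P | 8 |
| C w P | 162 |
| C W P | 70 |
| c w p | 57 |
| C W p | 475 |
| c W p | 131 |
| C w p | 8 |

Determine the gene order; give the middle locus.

w

The two most frequent reciprocal classes, c w P and C W p, are the parental types, so the F1 was c w P / C W p.
The two rarest classes, c W P and C w p, are the double crossovers. Comparing them with the parentals, only the w allele has switched, so w is the middle locus and the order is c – w – p.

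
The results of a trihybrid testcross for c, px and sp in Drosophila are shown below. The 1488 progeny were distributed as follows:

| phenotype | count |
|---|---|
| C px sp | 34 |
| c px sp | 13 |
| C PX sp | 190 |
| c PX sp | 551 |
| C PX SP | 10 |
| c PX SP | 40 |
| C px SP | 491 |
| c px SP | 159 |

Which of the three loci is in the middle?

The two most frequent reciprocal classes, c PX sp and C px SP, are the parental types, so the F1 was c PX sp / C px SP.
The two rarest classes, c px sp and C PX SP, are the double crossovers. Comparing them with the parentals, only the px allele has switched, so px is the middle locus and the order is c – px – sp.

px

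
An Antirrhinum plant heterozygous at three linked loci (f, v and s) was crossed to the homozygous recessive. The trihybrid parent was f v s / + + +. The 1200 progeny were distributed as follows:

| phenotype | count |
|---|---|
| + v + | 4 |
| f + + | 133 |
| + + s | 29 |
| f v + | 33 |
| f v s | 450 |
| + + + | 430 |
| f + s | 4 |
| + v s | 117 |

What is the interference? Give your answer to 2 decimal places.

The two rarest classes, f + s and + v +, are the double crossovers. Comparing them with the parentals, only the v allele has switched, so v is the middle locus and the order is f – v – s.
f–v: (250 + 8)/1200 = 0.2150; v–s: (62 + 8)/1200 = 0.0583.
Expected DCO frequency = 0.2150 × 0.0583 ≈ 0.01253; observed = 8/1200 ≈ 0.00667.
Coefficient of coincidence = 0.00667/0.01253 ≈ 0.53; interference = 1 − 0.53 = 0.47.

0.47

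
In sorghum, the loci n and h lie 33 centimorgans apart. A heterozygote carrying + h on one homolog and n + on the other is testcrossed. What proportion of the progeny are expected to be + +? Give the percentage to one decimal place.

A map distance of 33 centimorgans corresponds to a recombination frequency of 0.330.
The F1 is + h / n +, so + + is a recombinant gamete class with expected frequency r/2 = 0.330/2 = 0.1650.
That is 0.1650 = 16.5% of the progeny.

16.5%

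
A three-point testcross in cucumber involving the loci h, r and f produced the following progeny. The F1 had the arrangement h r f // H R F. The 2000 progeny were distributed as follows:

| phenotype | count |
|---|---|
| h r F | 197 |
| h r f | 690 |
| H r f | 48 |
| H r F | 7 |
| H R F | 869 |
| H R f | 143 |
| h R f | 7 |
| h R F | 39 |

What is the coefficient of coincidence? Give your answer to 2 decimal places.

0.78

The two rarest classes, h R f and H r F, are the double crossovers. Comparing them with the parentals, only the r allele has switched, so r is the middle locus and the order is f – r – h.
f–r: (340 + 14)/2000 = 0.1770; r–h: (87 + 14)/2000 = 0.0505.
Expected DCO frequency = 0.1770 × 0.0505 ≈ 0.00894; observed = 14/2000 ≈ 0.00700.
Coefficient of coincidence = 0.00700/0.00894 ≈ 0.78.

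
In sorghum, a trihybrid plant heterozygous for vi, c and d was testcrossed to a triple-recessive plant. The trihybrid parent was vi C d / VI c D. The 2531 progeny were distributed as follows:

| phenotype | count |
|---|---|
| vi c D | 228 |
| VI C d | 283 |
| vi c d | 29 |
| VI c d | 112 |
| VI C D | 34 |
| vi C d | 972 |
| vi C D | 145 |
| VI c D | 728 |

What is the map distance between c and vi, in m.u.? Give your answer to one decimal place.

22.7 m.u.

The two rarest classes, vi c d and VI C D, are the double crossovers. Comparing them with the parentals, only the c allele has switched, so c is the middle locus and the order is vi – c – d.
Crossovers in the vi–c interval produce the single-crossover classes VI C d and vi c D (283 + 228 = 511) plus the double crossovers (63).
RF(vi–c) = (511 + 63) / 2531 = 574/2531 = 0.2268 → 22.7 m.u.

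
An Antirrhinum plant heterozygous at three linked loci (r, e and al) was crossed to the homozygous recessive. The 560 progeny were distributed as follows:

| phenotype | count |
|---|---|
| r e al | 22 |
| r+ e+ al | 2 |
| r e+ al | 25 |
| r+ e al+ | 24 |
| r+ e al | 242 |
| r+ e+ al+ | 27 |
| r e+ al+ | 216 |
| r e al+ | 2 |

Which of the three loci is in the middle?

The two most frequent reciprocal classes, r e+ al+ and r+ e al, are the parental types, so the F1 was r e+ al+ / r+ e al.
The two rarest classes, r e al+ and r+ e+ al, are the double crossovers. Comparing them with the parentals, only the e allele has switched, so e is the middle locus and the order is al – e – r.

e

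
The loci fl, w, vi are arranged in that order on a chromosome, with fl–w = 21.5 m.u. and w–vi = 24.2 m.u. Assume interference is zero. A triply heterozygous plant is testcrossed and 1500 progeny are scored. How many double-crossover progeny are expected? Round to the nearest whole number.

78

Map distances give recombination frequencies of 0.215 and 0.242 for the two intervals.
With no interference, expected double-crossover frequency = 0.215 × 0.242 = 0.05203.
Expected number = 0.05203 × 1500 = 78.05 ≈ 78.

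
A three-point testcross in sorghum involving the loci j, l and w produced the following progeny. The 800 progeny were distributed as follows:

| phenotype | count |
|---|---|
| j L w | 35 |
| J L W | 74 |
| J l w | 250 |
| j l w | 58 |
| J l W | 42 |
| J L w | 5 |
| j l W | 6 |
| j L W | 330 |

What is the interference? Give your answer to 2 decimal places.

0.30

The two most frequent reciprocal classes, J l w and j L W, are the parental types, so the F1 was J l w / j L W.
The two rarest classes, J L w and j l W, are the double crossovers. Comparing them with the parentals, only the l allele has switched, so l is the middle locus and the order is w – l – j.
w–l: (77 + 11)/800 = 0.1100; l–j: (132 + 11)/800 = 0.1787.
Expected DCO frequency = 0.1100 × 0.1787 ≈ 0.01966; observed = 11/800 ≈ 0.01375.
Coefficient of coincidence = 0.01375/0.01966 ≈ 0.70; interference = 1 − 0.70 = 0.30.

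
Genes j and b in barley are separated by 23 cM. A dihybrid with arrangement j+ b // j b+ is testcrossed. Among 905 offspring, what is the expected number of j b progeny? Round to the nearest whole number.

A map distance of 23 cM corresponds to a recombination frequency of 0.230.
The F1 is j+ b / j b+, so j b is a recombinant gamete class with expected frequency r/2 = 0.230/2 = 0.1150.
Expected number = 0.1150 × 905 = 104.08 ≈ 104.

104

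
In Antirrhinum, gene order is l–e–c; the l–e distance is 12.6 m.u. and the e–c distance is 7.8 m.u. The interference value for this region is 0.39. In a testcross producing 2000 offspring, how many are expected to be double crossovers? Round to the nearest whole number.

Map distances give recombination frequencies of 0.126 and 0.078 for the two intervals.
With interference 0.39 (so coincidence = 0.61), expected double-crossover frequency = 0.126 × 0.078 × 0.61 = 0.00600.
Expected number = 0.00600 × 2000 = 11.99 ≈ 12.

12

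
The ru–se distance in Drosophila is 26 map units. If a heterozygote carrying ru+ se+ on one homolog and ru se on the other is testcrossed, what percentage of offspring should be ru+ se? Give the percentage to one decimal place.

13.0%

A map distance of 26 map units corresponds to a recombination frequency of 0.260.
The F1 is ru+ se+ / ru se, so ru+ se is a recombinant gamete class with expected frequency r/2 = 0.260/2 = 0.1300.
That is 0.1300 = 13.0% of the progeny.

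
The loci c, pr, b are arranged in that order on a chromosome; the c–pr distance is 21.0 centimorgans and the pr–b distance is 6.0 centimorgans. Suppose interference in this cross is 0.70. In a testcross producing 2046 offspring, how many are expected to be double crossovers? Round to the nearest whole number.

8

Map distances give recombination frequencies of 0.210 and 0.060 for the two intervals.
With interference 0.70 (so coincidence = 0.30), expected double-crossover frequency = 0.210 × 0.060 × 0.30 = 0.00378.
Expected number = 0.00378 × 2046 = 7.73 ≈ 8.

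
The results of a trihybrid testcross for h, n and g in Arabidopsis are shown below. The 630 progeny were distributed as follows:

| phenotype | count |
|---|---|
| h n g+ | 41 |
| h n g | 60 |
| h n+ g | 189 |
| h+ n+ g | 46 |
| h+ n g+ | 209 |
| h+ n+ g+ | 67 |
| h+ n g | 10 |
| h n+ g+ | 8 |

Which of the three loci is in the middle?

g

The two most frequent reciprocal classes, h+ n g+ and h n+ g, are the parental types, so the F1 was h+ n g+ / h n+ g.
The two rarest classes, h+ n g and h n+ g+, are the double crossovers. Comparing them with the parentals, only the g allele has switched, so g is the middle locus and the order is h – g – n.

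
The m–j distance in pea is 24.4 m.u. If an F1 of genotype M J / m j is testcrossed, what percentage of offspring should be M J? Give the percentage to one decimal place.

A map distance of 24.4 m.u. corresponds to a recombination frequency of 0.244.
The F1 is M J / m j, so M J is a parental gamete class with expected frequency (1 − r)/2 = 0.756/2 = 0.3780.
That is 0.3780 = 37.8% of the progeny.

37.8%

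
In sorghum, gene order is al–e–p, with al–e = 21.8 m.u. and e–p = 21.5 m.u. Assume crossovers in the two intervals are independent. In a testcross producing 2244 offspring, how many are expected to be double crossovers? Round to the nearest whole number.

105

Map distances give recombination frequencies of 0.218 and 0.215 for the two intervals.
With no interference, expected double-crossover frequency = 0.218 × 0.215 = 0.04687.
Expected number = 0.04687 × 2244 = 105.18 ≈ 105.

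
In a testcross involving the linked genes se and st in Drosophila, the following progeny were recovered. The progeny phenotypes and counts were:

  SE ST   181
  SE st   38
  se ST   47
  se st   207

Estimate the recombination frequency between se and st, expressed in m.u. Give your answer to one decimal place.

The two most frequent classes, SE ST (181) and se st (207), are the parental types, so the F1 was SE ST / se st.
The recombinant classes are SE st and se ST: 38 + 47 = 85.
Recombination frequency = 85/473 = 0.1797 ≈ 18.0%, i.e. 18.0 m.u.

18.0 m.u.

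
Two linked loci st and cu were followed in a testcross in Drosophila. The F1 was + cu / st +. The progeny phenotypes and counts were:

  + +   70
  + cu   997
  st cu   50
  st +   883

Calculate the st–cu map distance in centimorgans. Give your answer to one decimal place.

The recombinant classes are + + and st cu: 70 + 50 = 120.
Recombination frequency = 120/2000 = 0.0600 ≈ 6.0%, i.e. 6.0 centimorgans.

6.0 centimorgans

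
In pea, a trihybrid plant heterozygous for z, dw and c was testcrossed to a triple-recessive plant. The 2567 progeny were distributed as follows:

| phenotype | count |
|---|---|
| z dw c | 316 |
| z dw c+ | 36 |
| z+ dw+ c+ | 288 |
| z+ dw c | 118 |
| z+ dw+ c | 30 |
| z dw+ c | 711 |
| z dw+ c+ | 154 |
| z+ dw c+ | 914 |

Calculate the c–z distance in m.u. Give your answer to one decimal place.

The two most frequent reciprocal classes, z dw+ c and z+ dw c+, are the parental types, so the F1 was z dw+ c / z+ dw c+.
The two rarest classes, z+ dw+ c and z dw c+, are the double crossovers. Comparing them with the parentals, only the z allele has switched, so z is the middle locus and the order is c – z – dw.
Crossovers in the c–z interval produce the single-crossover classes z dw+ c+ and z+ dw c (154 + 118 = 272) plus the double crossovers (66).
RF(c–z) = (272 + 66) / 2567 = 338/2567 = 0.1317 → 13.2 m.u.

13.2 m.u.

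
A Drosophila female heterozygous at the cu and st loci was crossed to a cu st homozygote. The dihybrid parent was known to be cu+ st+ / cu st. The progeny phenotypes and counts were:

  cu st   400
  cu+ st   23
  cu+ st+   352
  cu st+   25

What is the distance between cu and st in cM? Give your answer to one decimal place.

6.0 cM

The recombinant classes are cu+ st and cu st+: 23 + 25 = 48.
Recombination frequency = 48/800 = 0.0600 ≈ 6.0%, i.e. 6.0 cM.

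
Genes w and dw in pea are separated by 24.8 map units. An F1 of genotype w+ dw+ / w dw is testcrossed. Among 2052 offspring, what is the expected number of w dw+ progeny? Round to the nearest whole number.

A map distance of 24.8 map units corresponds to a recombination frequency of 0.248.
The F1 is w+ dw+ / w dw, so w dw+ is a recombinant gamete class with expected frequency r/2 = 0.248/2 = 0.1240.
Expected number = 0.1240 × 2052 = 254.45 ≈ 254.

254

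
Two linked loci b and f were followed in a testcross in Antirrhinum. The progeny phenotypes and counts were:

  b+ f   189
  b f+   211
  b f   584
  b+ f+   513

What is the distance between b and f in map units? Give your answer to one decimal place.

26.7 map units

The two most frequent classes, b+ f+ (513) and b f (584), are the parental types, so the F1 was b+ f+ / b f.
The recombinant classes are b+ f and b f+: 189 + 211 = 400.
Recombination frequency = 400/1497 = 0.2672 ≈ 26.7%, i.e. 26.7 map units.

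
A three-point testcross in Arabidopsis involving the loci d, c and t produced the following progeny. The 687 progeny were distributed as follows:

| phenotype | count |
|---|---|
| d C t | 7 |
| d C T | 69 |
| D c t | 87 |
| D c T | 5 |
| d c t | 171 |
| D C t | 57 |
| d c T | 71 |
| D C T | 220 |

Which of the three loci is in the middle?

c

The two most frequent reciprocal classes, d c t and D C T, are the parental types, so the F1 was d c t / D C T.
The two rarest classes, d C t and D c T, are the double crossovers. Comparing them with the parentals, only the c allele has switched, so c is the middle locus and the order is d – c – t.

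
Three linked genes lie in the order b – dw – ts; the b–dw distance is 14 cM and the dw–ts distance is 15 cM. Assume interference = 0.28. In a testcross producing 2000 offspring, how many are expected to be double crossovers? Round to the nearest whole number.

Map distances give recombination frequencies of 0.140 and 0.150 for the two intervals.
With interference 0.28 (so coincidence = 0.72), expected double-crossover frequency = 0.140 × 0.150 × 0.72 = 0.01512.
Expected number = 0.01512 × 2000 = 30.24 ≈ 30.

30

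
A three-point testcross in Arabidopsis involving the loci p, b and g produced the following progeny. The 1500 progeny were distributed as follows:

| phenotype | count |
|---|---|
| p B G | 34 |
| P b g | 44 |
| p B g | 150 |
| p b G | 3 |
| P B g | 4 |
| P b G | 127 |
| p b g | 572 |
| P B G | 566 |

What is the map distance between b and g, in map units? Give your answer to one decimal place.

The two most frequent reciprocal classes, P B G and p b g, are the parental types, so the F1 was P B G / p b g.
The two rarest classes, P B g and p b G, are the double crossovers. Comparing them with the parentals, only the g allele has switched, so g is the middle locus and the order is p – g – b.
Crossovers in the g–b interval produce the single-crossover classes P b G and p B g (127 + 150 = 277) plus the double crossovers (7).
RF(g–b) = (277 + 7) / 1500 = 284/1500 = 0.1893 → 18.9 map units.

18.9 map units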